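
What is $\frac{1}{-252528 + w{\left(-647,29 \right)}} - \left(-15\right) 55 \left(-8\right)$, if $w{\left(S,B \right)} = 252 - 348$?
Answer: $- \frac{1667318401}{252624} \approx -6600.0$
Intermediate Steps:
$w{\left(S,B \right)} = -96$ ($w{\left(S,B \right)} = 252 - 348 = -96$)
$\frac{1}{-252528 + w{\left(-647,29 \right)}} - \left(-15\right) 55 \left(-8\right) = \frac{1}{-252528 - 96} - \left(-15\right) 55 \left(-8\right) = \frac{1}{-252624} - \left(-825\right) \left(-8\right) = - \frac{1}{252624} - 6600 = - \frac{1667318401}{252624}$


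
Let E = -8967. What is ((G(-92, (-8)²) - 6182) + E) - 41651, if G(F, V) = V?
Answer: -56736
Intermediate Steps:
((G(-92, (-8)²) - 6182) + E) - 41651 = (((-8)² - 6182) - 8967) - 41651 = ((64 - 6182) - 8967) - 41651 = (-6118 - 8967) - 41651 = -15085 - 41651 = -56736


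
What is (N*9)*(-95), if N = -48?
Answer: 41040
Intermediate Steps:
(N*9)*(-95) = -48*9*(-95) = -432*(-95) = 41040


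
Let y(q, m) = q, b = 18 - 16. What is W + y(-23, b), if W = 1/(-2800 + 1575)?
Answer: -28176/1225 ≈ -23.001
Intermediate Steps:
b = 2
W = -1/1225 (W = 1/(-1225) = -1/1225 ≈ -0.00081633)
W + y(-23, b) = -1/1225 - 23 = -28176/1225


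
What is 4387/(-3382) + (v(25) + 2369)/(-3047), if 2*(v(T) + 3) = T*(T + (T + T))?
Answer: -12269813/5152477 ≈ -2.3813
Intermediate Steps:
v(T) = -3 + 3*T²/2 (v(T) = -3 + (T*(T + (T + T)))/2 = -3 + (T*(T + 2*T))/2 = -3 + (T*(3*T))/2 = -3 + (3*T²)/2 = -3 + 3*T²/2)
4387/(-3382) + (v(25) + 2369)/(-3047) = 4387/(-3382) + ((-3 + (3/2)*25²) + 2369)/(-3047) = 4387*(-1/3382) + ((-3 + (3/2)*625) + 2369)*(-1/3047) = -4387/3382 + ((-3 + 1875/2) + 2369)*(-1/3047) = -4387/3382 + (1869/2 + 2369)*(-1/3047) = -4387/3382 + (6607/2)*(-1/3047) = -4387/3382 - 6607/6094 = -12269813/5152477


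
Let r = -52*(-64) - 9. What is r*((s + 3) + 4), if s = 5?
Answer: 39828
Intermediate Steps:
r = 3319 (r = 3328 - 9 = 3319)
r*((s + 3) + 4) = 3319*((5 + 3) + 4) = 3319*(8 + 4) = 3319*12 = 39828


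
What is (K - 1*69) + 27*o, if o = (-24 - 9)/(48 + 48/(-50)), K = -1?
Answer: -34865/392 ≈ -88.941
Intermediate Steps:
o = -275/392 (o = -33/(48 + 48*(-1/50)) = -33/(48 - 24/25) = -33/1176/25 = -33*25/1176 = -275/392 ≈ -0.70153)
(K - 1*69) + 27*o = (-1 - 1*69) + 27*(-275/392) = (-1 - 69) - 7425/392 = -70 - 7425/392 = -34865/392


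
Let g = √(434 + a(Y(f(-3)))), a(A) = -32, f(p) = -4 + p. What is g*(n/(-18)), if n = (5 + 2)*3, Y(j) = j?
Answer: -7*√402/6 ≈ -23.392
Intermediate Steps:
n = 21 (n = 7*3 = 21)
g = √402 (g = √(434 - 32) = √402 ≈ 20.050)
g*(n/(-18)) = √402*(21/(-18)) = √402*(21*(-1/18)) = √402*(-7/6) = -7*√402/6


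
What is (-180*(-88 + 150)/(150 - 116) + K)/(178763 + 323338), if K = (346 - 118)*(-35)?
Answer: -47080/2845239 ≈ -0.016547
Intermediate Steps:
K = -7980 (K = 228*(-35) = -7980)
(-180*(-88 + 150)/(150 - 116) + K)/(178763 + 323338) = (-180*(-88 + 150)/(150 - 116) - 7980)/(178763 + 323338) = (-11160/34 - 7980)/502101 = (-11160/34 - 7980)*(1/502101) = (-180*31/17 - 7980)*(1/502101) = (-5580/17 - 7980)*(1/502101) = -141240/17*1/502101 = -47080/2845239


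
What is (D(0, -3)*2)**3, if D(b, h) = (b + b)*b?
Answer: 0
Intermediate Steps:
D(b, h) = 2*b**2 (D(b, h) = (2*b)*b = 2*b**2)
(D(0, -3)*2)**3 = ((2*0**2)*2)**3 = ((2*0)*2)**3 = (0*2)**3 = 0**3 = 0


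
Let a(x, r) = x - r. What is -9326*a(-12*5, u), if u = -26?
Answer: 317084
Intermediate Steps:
-9326*a(-12*5, u) = -9326/(1/(-12*5 - 1*(-26))) = -9326/(1/(-60 + 26)) = -9326/(1/(-34)) = -9326/(-1/34) = -9326*(-34) = 317084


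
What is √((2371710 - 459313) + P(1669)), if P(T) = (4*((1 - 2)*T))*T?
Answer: I*√9229847 ≈ 3038.1*I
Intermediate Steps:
P(T) = -4*T² (P(T) = (4*(-T))*T = (-4*T)*T = -4*T²)
√((2371710 - 459313) + P(1669)) = √((2371710 - 459313) - 4*1669²) = √(1912397 - 4*2785561) = √(1912397 - 11142244) = √(-9229847) = I*√9229847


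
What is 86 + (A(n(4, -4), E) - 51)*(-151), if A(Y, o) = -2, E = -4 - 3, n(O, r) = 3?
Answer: 8089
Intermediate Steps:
E = -7
86 + (A(n(4, -4), E) - 51)*(-151) = 86 + (-2 - 51)*(-151) = 86 - 53*(-151) = 86 + 8003 = 8089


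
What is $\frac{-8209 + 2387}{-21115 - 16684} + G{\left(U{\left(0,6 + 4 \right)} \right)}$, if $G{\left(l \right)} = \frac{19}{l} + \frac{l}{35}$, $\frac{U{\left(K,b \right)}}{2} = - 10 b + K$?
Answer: $- \frac{299268467}{52918600} \approx -5.6553$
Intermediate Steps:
$U{\left(K,b \right)} = - 20 b + 2 K$ ($U{\left(K,b \right)} = 2 \left(- 10 b + K\right) = 2 \left(K - 10 b\right) = - 20 b + 2 K$)
$G{\left(l \right)} = \frac{19}{l} + \frac{l}{35}$ ($G{\left(l \right)} = \frac{19}{l} + l \frac{1}{35} = \frac{19}{l} + \frac{l}{35}$)
$\frac{-8209 + 2387}{-21115 - 16684} + G{\left(U{\left(0,6 + 4 \right)} \right)} = \frac{-8209 + 2387}{-21115 - 16684} + \left(\frac{19}{- 20 \left(6 + 4\right) + 2 \cdot 0} + \frac{- 20 \left(6 + 4\right) + 2 \cdot 0}{35}\right) = - \frac{5822}{-37799} + \left(\frac{19}{\left(-20\right) 10 + 0} + \frac{\left(-20\right) 10 + 0}{35}\right) = \left(-5822\right) \left(- \frac{1}{37799}\right) + \left(\frac{19}{-200 + 0} + \frac{-200 + 0}{35}\right) = \frac{5822}{37799} + \left(\frac{19}{-200} + \frac{1}{35} \left(-200\right)\right) = \frac{5822}{37799} + \left(19 \left(- \frac{1}{200}\right) - \frac{40}{7}\right) = \frac{5822}{37799} - \frac{8133}{1400} = - \frac{299268467}{52918600}$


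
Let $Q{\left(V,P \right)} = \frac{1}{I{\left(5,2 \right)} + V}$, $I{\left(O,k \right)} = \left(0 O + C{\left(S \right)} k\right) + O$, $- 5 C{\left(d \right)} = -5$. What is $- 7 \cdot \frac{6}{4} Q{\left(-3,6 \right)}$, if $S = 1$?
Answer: $- \frac{21}{8} \approx -2.625$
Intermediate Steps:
$C{\left(d \right)} = 1$ ($C{\left(d \right)} = \left(- \frac{1}{5}\right) \left(-5\right) = 1$)
$I{\left(O,k \right)} = O + k$ ($I{\left(O,k \right)} = \left(0 O + 1 k\right) + O = \left(0 + k\right) + O = k + O = O + k$)
$Q{\left(V,P \right)} = \frac{1}{7 + V}$ ($Q{\left(V,P \right)} = \frac{1}{\left(5 + 2\right) + V} = \frac{1}{7 + V}$)
$- 7 \cdot \frac{6}{4} Q{\left(-3,6 \right)} = \frac{\left(-7\right) \frac{6}{4}}{7 - 3} = \frac{\left(-7\right) 6 \cdot \frac{1}{4}}{4} = \left(-7\right) \frac{3}{2} \cdot \frac{1}{4} = \left(- \frac{21}{2}\right) \frac{1}{4} = - \frac{21}{8}$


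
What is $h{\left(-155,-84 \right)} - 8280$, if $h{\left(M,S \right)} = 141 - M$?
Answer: $-7984$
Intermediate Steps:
$h{\left(-155,-84 \right)} - 8280 = \left(141 - -155\right) - 8280 = \left(141 + 155\right) - 8280 = 296 - 8280 = -7984$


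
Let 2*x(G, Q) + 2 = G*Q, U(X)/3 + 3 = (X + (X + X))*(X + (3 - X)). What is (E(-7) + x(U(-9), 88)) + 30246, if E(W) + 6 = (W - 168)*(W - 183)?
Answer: 52401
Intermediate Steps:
E(W) = -6 + (-183 + W)*(-168 + W) (E(W) = -6 + (W - 168)*(W - 183) = -6 + (-168 + W)*(-183 + W) = -6 + (-183 + W)*(-168 + W))
U(X) = -9 + 27*X (U(X) = -9 + 3*((X + (X + X))*(X + (3 - X))) = -9 + 3*((X + 2*X)*3) = -9 + 3*((3*X)*3) = -9 + 3*(9*X) = -9 + 27*X)
x(G, Q) = -1 + G*Q/2 (x(G, Q) = -1 + (G*Q)/2 = -1 + G*Q/2)
(E(-7) + x(U(-9), 88)) + 30246 = ((30738 + (-7)² - 351*(-7)) + (-1 + (½)*(-9 + 27*(-9))*88)) + 30246 = ((30738 + 49 + 2457) + (-1 + (½)*(-9 - 243)*88)) + 30246 = (33244 + (-1 + (½)*(-252)*88)) + 30246 = (33244 + (-1 - 11088)) + 30246 = (33244 - 11089) + 30246 = 22155 + 30246 = 52401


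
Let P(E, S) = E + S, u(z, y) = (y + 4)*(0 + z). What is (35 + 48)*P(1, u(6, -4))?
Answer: 83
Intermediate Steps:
u(z, y) = z*(4 + y) (u(z, y) = (4 + y)*z = z*(4 + y))
(35 + 48)*P(1, u(6, -4)) = (35 + 48)*(1 + 6*(4 - 4)) = 83*(1 + 6*0) = 83*(1 + 0) = 83*1 = 83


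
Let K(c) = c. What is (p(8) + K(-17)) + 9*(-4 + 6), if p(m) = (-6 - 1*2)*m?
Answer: -63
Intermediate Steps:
p(m) = -8*m (p(m) = (-6 - 2)*m = -8*m)
(p(8) + K(-17)) + 9*(-4 + 6) = (-8*8 - 17) + 9*(-4 + 6) = (-64 - 17) + 9*2 = -81 + 18 = -63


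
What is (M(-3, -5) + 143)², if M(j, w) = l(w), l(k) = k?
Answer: 19044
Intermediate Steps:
M(j, w) = w
(M(-3, -5) + 143)² = (-5 + 143)² = 138² = 19044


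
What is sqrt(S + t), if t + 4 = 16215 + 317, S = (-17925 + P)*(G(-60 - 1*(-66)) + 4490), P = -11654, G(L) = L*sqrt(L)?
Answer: sqrt(-132793182 - 177474*sqrt(6)) ≈ 11542.0*I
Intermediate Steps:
G(L) = L**(3/2)
S = -132809710 - 177474*sqrt(6) (S = (-17925 - 11654)*((-60 - 1*(-66))**(3/2) + 4490) = -29579*((-60 + 66)**(3/2) + 4490) = -29579*(6**(3/2) + 4490) = -29579*(6*sqrt(6) + 4490) = -29579*(4490 + 6*sqrt(6)) = -132809710 - 177474*sqrt(6) ≈ -1.3324e+8)
t = 16528 (t = -4 + (16215 + 317) = -4 + 16532 = 16528)
sqrt(S + t) = sqrt((-132809710 - 177474*sqrt(6)) + 16528) = sqrt(-132793182 - 177474*sqrt(6))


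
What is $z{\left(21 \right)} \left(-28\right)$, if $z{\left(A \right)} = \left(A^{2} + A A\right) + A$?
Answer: $-25284$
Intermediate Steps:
$z{\left(A \right)} = A + 2 A^{2}$ ($z{\left(A \right)} = \left(A^{2} + A^{2}\right) + A = 2 A^{2} + A = A + 2 A^{2}$)
$z{\left(21 \right)} \left(-28\right) = 21 \left(1 + 2 \cdot 21\right) \left(-28\right) = 21 \left(1 + 42\right) \left(-28\right) = 21 \cdot 43 \left(-28\right) = 903 \left(-28\right) = -25284$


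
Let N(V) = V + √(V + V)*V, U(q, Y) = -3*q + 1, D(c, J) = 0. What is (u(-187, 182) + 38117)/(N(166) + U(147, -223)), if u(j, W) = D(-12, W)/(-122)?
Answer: 5222029/4536758 + 3163711*√83/2268379 ≈ 13.857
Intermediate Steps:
U(q, Y) = 1 - 3*q
N(V) = V + √2*V^(3/2) (N(V) = V + √(2*V)*V = V + (√2*√V)*V = V + √2*V^(3/2))
u(j, W) = 0 (u(j, W) = 0/(-122) = 0*(-1/122) = 0)
(u(-187, 182) + 38117)/(N(166) + U(147, -223)) = (0 + 38117)/((166 + √2*166^(3/2)) + (1 - 3*147)) = 38117/((166 + √2*(166*√166)) + (1 - 441)) = 38117/((166 + 332*√83) - 440) = 38117/(-274 + 332*√83)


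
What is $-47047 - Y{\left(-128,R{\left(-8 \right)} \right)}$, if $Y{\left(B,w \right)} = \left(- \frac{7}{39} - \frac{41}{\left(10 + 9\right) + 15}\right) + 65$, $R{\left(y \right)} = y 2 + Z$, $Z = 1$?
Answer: $- \frac{62468675}{1326} \approx -47111.0$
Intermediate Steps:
$R{\left(y \right)} = 1 + 2 y$ ($R{\left(y \right)} = y 2 + 1 = 2 y + 1 = 1 + 2 y$)
$Y{\left(B,w \right)} = \frac{84353}{1326}$ ($Y{\left(B,w \right)} = \left(\left(-7\right) \frac{1}{39} - \frac{41}{19 + 15}\right) + 65 = \left(- \frac{7}{39} - \frac{41}{34}\right) + 65 = - \frac{1837}{1326} + 65 = \frac{84353}{1326}$)
$-47047 - Y{\left(-128,R{\left(-8 \right)} \right)} = -47047 - \frac{84353}{1326} = - \frac{62468675}{1326}$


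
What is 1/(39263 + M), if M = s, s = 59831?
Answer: 1/99094 ≈ 1.0091e-5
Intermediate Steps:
M = 59831
1/(39263 + M) = 1/(39263 + 59831) = 1/99094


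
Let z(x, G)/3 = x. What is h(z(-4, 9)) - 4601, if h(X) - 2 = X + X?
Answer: -4623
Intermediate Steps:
z(x, G) = 3*x
h(X) = 2 + 2*X (h(X) = 2 + (X + X) = 2 + 2*X)
h(z(-4, 9)) - 4601 = (2 + 2*(3*(-4))) - 4601 = (2 + 2*(-12)) - 4601 = (2 - 24) - 4601 = -22 - 4601 = -4623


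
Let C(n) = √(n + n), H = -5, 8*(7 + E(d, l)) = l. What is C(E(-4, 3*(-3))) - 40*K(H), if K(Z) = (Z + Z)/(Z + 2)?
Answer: -400/3 + I*√65/2 ≈ -133.33 + 4.0311*I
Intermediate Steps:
E(d, l) = -7 + l/8
K(Z) = 2*Z/(2 + Z) (K(Z) = (2*Z)/(2 + Z) = 2*Z/(2 + Z))
C(n) = √2*√n (C(n) = √(2*n) = √2*√n)
C(E(-4, 3*(-3))) - 40*K(H) = √2*√(-7 + (3*(-3))/8) - 80*(-5)/(2 - 5) = √2*√(-7 + (⅛)*(-9)) - 80*(-5)/(-3) = √2*√(-7 - 9/8) - 80*(-5)*(-1)/3 = √2*√(-65/8) - 40*10/3 = √2*(I*√130/4) - 400/3 = I*√65/2 - 400/3 = -400/3 + I*√65/2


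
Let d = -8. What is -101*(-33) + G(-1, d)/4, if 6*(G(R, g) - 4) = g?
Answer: 10001/3 ≈ 3333.7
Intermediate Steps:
G(R, g) = 4 + g/6
-101*(-33) + G(-1, d)/4 = -101*(-33) + (4 + (⅙)*(-8))/4 = 3333 + (4 - 4/3)*(¼) = 3333 + (8/3)*(¼) = 3333 + ⅔ = 10001/3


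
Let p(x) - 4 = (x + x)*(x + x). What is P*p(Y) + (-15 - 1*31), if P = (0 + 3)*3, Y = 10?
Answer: 3590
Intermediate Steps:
P = 9 (P = 3*3 = 9)
p(x) = 4 + 4*x² (p(x) = 4 + (x + x)*(x + x) = 4 + (2*x)*(2*x) = 4 + 4*x²)
P*p(Y) + (-15 - 1*31) = 9*(4 + 4*10²) + (-15 - 1*31) = 9*(4 + 4*100) + (-15 - 31) = 9*(4 + 400) - 46 = 9*404 - 46 = 3636 - 46 = 3590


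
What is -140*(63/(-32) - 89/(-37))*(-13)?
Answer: 235235/296 ≈ 794.71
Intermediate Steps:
-140*(63/(-32) - 89/(-37))*(-13) = -140*(63*(-1/32) - 89*(-1/37))*(-13) = -140*(-63/32 + 89/37)*(-13) = -140*517/1184*(-13) = -18095/296*(-13) = 235235/296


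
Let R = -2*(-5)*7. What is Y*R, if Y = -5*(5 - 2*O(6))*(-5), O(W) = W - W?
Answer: 8750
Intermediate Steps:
O(W) = 0
R = 70 (R = 10*7 = 70)
Y = 125 (Y = -5*(5 - 2*0)*(-5) = -5*(5 + 0)*(-5) = -5*5*(-5) = -25*(-5) = 125)
Y*R = 125*70 = 8750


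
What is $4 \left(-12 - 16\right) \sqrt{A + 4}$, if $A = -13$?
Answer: $- 336 i \approx - 336.0 i$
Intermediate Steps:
$4 \left(-12 - 16\right) \sqrt{A + 4} = 4 \left(-12 - 16\right) \sqrt{-13 + 4} = 4 \left(-28\right) \sqrt{-9} = - 112 \cdot 3 i = - 336 i$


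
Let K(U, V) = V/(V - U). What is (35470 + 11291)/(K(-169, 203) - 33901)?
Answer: -17395092/12610969 ≈ -1.3794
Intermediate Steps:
(35470 + 11291)/(K(-169, 203) - 33901) = (35470 + 11291)/(-1*203/(-169 - 1*203) - 33901) = 46761/(-1*203/(-169 - 203) - 33901) = 46761/(-1*203/(-372) - 33901) = 46761/(-1*203*(-1/372) - 33901) = 46761/(203/372 - 33901) = 46761/(-12610969/372) = 46761*(-372/12610969) = -17395092/12610969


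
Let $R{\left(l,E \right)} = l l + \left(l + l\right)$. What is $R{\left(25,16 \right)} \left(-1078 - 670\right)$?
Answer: $-1179900$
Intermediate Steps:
$R{\left(l,E \right)} = l^{2} + 2 l$
$R{\left(25,16 \right)} \left(-1078 - 670\right) = 25 \left(2 + 25\right) \left(-1078 - 670\right) = 25 \cdot 27 \left(-1748\right) = 675 \left(-1748\right) = -1179900$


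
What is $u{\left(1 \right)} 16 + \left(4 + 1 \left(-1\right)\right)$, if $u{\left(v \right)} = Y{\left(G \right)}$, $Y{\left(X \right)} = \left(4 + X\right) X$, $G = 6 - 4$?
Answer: $195$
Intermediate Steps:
$G = 2$
$Y{\left(X \right)} = X \left(4 + X\right)$
$u{\left(v \right)} = 12$ ($u{\left(v \right)} = 2 \left(4 + 2\right) = 2 \cdot 6 = 12$)
$u{\left(1 \right)} 16 + \left(4 + 1 \left(-1\right)\right) = 12 \cdot 16 + \left(4 + 1 \left(-1\right)\right) = 192 + \left(4 - 1\right) = 192 + 3 = 195$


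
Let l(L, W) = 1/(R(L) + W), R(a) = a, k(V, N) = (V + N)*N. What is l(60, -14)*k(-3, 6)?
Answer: 9/23 ≈ 0.39130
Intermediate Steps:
k(V, N) = N*(N + V) (k(V, N) = (N + V)*N = N*(N + V))
l(L, W) = 1/(L + W)
l(60, -14)*k(-3, 6) = (6*(6 - 3))/(60 - 14) = (6*3)/46 = (1/46)*18 = 9/23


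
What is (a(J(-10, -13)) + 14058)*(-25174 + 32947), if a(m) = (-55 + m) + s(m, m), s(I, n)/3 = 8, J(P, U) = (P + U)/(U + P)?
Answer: 109039644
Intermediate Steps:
J(P, U) = 1 (J(P, U) = (P + U)/(P + U) = 1)
s(I, n) = 24 (s(I, n) = 3*8 = 24)
a(m) = -31 + m (a(m) = (-55 + m) + 24 = -31 + m)
(a(J(-10, -13)) + 14058)*(-25174 + 32947) = ((-31 + 1) + 14058)*(-25174 + 32947) = (-30 + 14058)*7773 = 14028*7773 = 109039644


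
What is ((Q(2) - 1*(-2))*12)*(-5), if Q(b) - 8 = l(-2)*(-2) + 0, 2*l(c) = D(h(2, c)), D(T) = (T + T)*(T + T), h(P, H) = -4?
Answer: 3240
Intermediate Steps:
D(T) = 4*T² (D(T) = (2*T)*(2*T) = 4*T²)
l(c) = 32 (l(c) = (4*(-4)²)/2 = (4*16)/2 = (½)*64 = 32)
Q(b) = -56 (Q(b) = 8 + (32*(-2) + 0) = 8 + (-64 + 0) = 8 - 64 = -56)
((Q(2) - 1*(-2))*12)*(-5) = ((-56 - 1*(-2))*12)*(-5) = ((-56 + 2)*12)*(-5) = -54*12*(-5) = -648*(-5) = 3240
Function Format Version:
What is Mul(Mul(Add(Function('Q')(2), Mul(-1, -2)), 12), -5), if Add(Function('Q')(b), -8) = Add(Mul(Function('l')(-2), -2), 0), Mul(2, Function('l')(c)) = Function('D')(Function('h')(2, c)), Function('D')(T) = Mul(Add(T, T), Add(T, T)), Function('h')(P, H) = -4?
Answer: 3240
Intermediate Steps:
Function('D')(T) = Mul(4, Pow(T, 2)) (Function('D')(T) = Mul(Mul(2, T), Mul(2, T)) = Mul(4, Pow(T, 2)))
Function('l')(c) = 32 (Function('l')(c) = Mul(Rational(1, 2), Mul(4, Pow(-4, 2))) = Mul(Rational(1, 2), Mul(4, 16)) = Mul(Rational(1, 2), 64) = 32)
Function('Q')(b) = -56 (Function('Q')(b) = Add(8, Add(Mul(32, -2), 0)) = Add(8, Add(-64, 0)) = Add(8, -64) = -56)
Mul(Mul(Add(Function('Q')(2), Mul(-1, -2)), 12), -5) = Mul(Mul(Add(-56, Mul(-1, -2)), 12), -5) = Mul(Mul(Add(-56, 2), 12), -5) = Mul(Mul(-54, 12), -5) = Mul(-648, -5) = 3240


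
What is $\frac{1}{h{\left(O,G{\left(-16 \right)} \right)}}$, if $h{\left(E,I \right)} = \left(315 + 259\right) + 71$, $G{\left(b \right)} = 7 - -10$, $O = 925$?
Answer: $\frac{1}{645} \approx 0.0015504$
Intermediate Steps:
$G{\left(b \right)} = 17$ ($G{\left(b \right)} = 7 + 10 = 17$)
$h{\left(E,I \right)} = 645$ ($h{\left(E,I \right)} = 574 + 71 = 645$)
$\frac{1}{h{\left(O,G{\left(-16 \right)} \right)}} = \frac{1}{645}$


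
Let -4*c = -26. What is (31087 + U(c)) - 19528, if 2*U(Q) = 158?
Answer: 11638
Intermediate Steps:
c = 13/2 (c = -¼*(-26) = 13/2 ≈ 6.5000)
U(Q) = 79 (U(Q) = (½)*158 = 79)
(31087 + U(c)) - 19528 = (31087 + 79) - 19528 = 31166 - 19528 = 11638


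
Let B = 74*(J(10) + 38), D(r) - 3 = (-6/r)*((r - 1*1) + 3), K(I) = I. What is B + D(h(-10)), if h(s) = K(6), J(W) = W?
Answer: 3547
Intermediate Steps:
h(s) = 6
D(r) = 3 - 6*(2 + r)/r (D(r) = 3 + (-6/r)*((r - 1*1) + 3) = 3 + (-6/r)*((r - 1) + 3) = 3 + (-6/r)*((-1 + r) + 3) = 3 + (-6/r)*(2 + r) = 3 - 6*(2 + r)/r)
B = 3552 (B = 74*(10 + 38) = 74*48 = 3552)
B + D(h(-10)) = 3552 + (-3 - 12/6) = 3552 + (-3 - 12*⅙) = 3552 + (-3 - 2) = 3552 - 5 = 3547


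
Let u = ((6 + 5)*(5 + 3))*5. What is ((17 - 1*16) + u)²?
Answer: 194481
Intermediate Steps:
u = 440 (u = (11*8)*5 = 88*5 = 440)
((17 - 1*16) + u)² = ((17 - 1*16) + 440)² = ((17 - 16) + 440)² = (1 + 440)² = 441² = 194481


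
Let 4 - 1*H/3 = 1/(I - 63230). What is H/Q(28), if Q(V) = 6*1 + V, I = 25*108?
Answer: 726363/2058020 ≈ 0.35294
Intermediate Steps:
I = 2700
Q(V) = 6 + V
H = 726363/60530 (H = 12 - 3/(2700 - 63230) = 12 - 3/(-60530) = 12 - 3*(-1/60530) = 12 + 3/60530 = 726363/60530 ≈ 12.000)
H/Q(28) = 726363/(60530*(6 + 28)) = (726363/60530)/34 = (726363/60530)*(1/34) = 726363/2058020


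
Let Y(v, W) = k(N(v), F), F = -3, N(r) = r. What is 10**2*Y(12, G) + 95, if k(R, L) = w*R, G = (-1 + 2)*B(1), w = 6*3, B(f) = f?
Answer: 21695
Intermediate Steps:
w = 18
G = 1 (G = (-1 + 2)*1 = 1*1 = 1)
k(R, L) = 18*R
Y(v, W) = 18*v
10**2*Y(12, G) + 95 = 10**2*(18*12) + 95 = 100*216 + 95 = 21600 + 95 = 21695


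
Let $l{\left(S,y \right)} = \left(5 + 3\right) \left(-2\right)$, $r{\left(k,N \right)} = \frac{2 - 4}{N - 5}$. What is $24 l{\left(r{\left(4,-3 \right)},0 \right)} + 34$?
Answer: $-350$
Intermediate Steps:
$r{\left(k,N \right)} = - \frac{2}{-5 + N}$
$l{\left(S,y \right)} = -16$ ($l{\left(S,y \right)} = 8 \left(-2\right) = -16$)
$24 l{\left(r{\left(4,-3 \right)},0 \right)} + 34 = 24 \left(-16\right) + 34 = -384 + 34 = -350$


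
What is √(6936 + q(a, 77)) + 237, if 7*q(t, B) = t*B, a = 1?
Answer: 237 + √6947 ≈ 320.35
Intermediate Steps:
q(t, B) = B*t/7 (q(t, B) = (t*B)/7 = (B*t)/7 = B*t/7)
√(6936 + q(a, 77)) + 237 = √(6936 + (⅐)*77*1) + 237 = √(6936 + 11) + 237 = √6947 + 237 = 237 + √6947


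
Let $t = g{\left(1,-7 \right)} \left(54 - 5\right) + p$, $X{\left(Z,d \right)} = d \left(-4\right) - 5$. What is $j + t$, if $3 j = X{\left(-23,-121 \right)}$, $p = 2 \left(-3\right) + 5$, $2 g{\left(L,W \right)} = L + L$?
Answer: $\frac{623}{3} \approx 207.67$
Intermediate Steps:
$g{\left(L,W \right)} = L$ ($g{\left(L,W \right)} = \frac{L + L}{2} = \frac{2 L}{2} = L$)
$X{\left(Z,d \right)} = -5 - 4 d$ ($X{\left(Z,d \right)} = - 4 d - 5 = -5 - 4 d$)
$p = -1$ ($p = -6 + 5 = -1$)
$j = \frac{479}{3}$ ($j = \frac{-5 - -484}{3} = \frac{-5 + 484}{3} = \frac{1}{3} \cdot 479 = \frac{479}{3} \approx 159.67$)
$t = 48$ ($t = 1 \left(54 - 5\right) - 1 = 1 \cdot 49 - 1 = 49 - 1 = 48$)
$j + t = \frac{479}{3} + 48 = \frac{623}{3}$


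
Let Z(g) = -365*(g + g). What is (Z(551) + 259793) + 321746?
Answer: 179309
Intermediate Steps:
Z(g) = -730*g
(Z(551) + 259793) + 321746 = (-730*551 + 259793) + 321746 = (-402230 + 259793) + 321746 = -142437 + 321746 = 179309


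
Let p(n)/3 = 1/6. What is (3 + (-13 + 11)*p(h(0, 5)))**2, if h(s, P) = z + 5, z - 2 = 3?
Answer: 4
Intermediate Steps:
z = 5 (z = 2 + 3 = 5)
h(s, P) = 10 (h(s, P) = 5 + 5 = 10)
p(n) = 1/2 (p(n) = 3/6 = 3*(1/6) = 1/2)
(3 + (-13 + 11)*p(h(0, 5)))**2 = (3 + (-13 + 11)*(1/2))**2 = (3 - 2*1/2)**2 = (3 - 1)**2 = 2**2 = 4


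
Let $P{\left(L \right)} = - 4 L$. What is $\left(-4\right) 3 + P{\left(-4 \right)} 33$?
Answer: $516$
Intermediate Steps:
$\left(-4\right) 3 + P{\left(-4 \right)} 33 = \left(-4\right) 3 + \left(-4\right) \left(-4\right) 33 = -12 + 16 \cdot 33 = -12 + 528 = 516$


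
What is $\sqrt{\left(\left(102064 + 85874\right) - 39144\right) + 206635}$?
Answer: $\sqrt{355429} \approx 596.18$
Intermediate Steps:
$\sqrt{\left(\left(102064 + 85874\right) - 39144\right) + 206635} = \sqrt{\left(187938 - 39144\right) + 206635} = \sqrt{148794 + 206635} = \sqrt{355429}$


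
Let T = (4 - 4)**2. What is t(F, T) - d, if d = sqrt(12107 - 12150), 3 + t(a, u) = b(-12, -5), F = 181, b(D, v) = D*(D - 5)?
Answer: 201 - I*sqrt(43) ≈ 201.0 - 6.5574*I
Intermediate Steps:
b(D, v) = D*(-5 + D)
T = 0 (T = 0**2 = 0)
t(a, u) = 201 (t(a, u) = -3 - 12*(-5 - 12) = -3 - 12*(-17) = -3 + 204 = 201)
d = I*sqrt(43) (d = sqrt(-43) = I*sqrt(43) ≈ 6.5574*I)
t(F, T) - d = 201 - I*sqrt(43)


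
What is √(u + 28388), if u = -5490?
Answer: 107*√2 ≈ 151.32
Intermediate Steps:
√(u + 28388) = √(-5490 + 28388) = √22898 = 107*√2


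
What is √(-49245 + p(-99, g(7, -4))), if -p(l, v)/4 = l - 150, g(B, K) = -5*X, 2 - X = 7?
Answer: 3*I*√5361 ≈ 219.66*I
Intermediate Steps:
X = -5 (X = 2 - 1*7 = 2 - 7 = -5)
g(B, K) = 25 (g(B, K) = -5*(-5) = 25)
p(l, v) = 600 - 4*l (p(l, v) = -4*(l - 150) = -4*(-150 + l) = 600 - 4*l)
√(-49245 + p(-99, g(7, -4))) = √(-49245 + (600 - 4*(-99))) = √(-49245 + (600 + 396)) = √(-49245 + 996) = √(-48249) = 3*I*√5361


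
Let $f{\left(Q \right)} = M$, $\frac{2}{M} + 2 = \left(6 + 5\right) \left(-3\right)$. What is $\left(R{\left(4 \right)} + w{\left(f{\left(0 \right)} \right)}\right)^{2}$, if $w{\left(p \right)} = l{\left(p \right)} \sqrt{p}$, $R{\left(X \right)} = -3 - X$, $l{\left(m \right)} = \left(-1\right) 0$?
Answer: $49$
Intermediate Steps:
$l{\left(m \right)} = 0$
$M = - \frac{2}{35}$ ($M = \frac{2}{-2 + \left(6 + 5\right) \left(-3\right)} = \frac{2}{-2 + 11 \left(-3\right)} = \frac{2}{-2 - 33} = \frac{2}{-35} = 2 \left(- \frac{1}{35}\right) = - \frac{2}{35} \approx -0.057143$)
$f{\left(Q \right)} = - \frac{2}{35}$
$w{\left(p \right)} = 0$ ($w{\left(p \right)} = 0 \sqrt{p} = 0$)
$\left(R{\left(4 \right)} + w{\left(f{\left(0 \right)} \right)}\right)^{2} = \left(\left(-3 - 4\right) + 0\right)^{2} = \left(-7 + 0\right)^{2} = \left(-7\right)^{2} = 49$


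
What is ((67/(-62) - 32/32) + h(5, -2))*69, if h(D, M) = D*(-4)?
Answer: -94461/62 ≈ -1523.6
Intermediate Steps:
h(D, M) = -4*D
((67/(-62) - 32/32) + h(5, -2))*69 = ((67/(-62) - 32/32) - 4*5)*69 = ((67*(-1/62) - 32*1/32) - 20)*69 = ((-67/62 - 1) - 20)*69 = (-129/62 - 20)*69 = -1369/62*69 = -94461/62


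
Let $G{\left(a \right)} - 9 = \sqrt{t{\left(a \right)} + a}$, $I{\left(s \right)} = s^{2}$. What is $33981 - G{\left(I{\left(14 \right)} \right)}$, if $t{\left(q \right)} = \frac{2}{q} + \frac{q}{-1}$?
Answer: $33972 - \frac{\sqrt{2}}{14} \approx 33972.0$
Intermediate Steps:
$t{\left(q \right)} = - q + \frac{2}{q}$ ($t{\left(q \right)} = \frac{2}{q} + q \left(-1\right) = \frac{2}{q} - q = - q + \frac{2}{q}$)
$G{\left(a \right)} = 9 + \sqrt{2} \sqrt{\frac{1}{a}}$ ($G{\left(a \right)} = 9 + \sqrt{\left(- a + \frac{2}{a}\right) + a} = 9 + \sqrt{\frac{2}{a}} = 9 + \sqrt{2} \sqrt{\frac{1}{a}}$)
$33981 - G{\left(I{\left(14 \right)} \right)} = 33981 - \left(9 + \sqrt{2} \sqrt{\frac{1}{14^{2}}}\right) = 33981 - \left(9 + \sqrt{2} \sqrt{\frac{1}{196}}\right) = 33981 - \left(9 + \frac{\sqrt{2}}{14}\right) = 33972 - \frac{\sqrt{2}}{14}$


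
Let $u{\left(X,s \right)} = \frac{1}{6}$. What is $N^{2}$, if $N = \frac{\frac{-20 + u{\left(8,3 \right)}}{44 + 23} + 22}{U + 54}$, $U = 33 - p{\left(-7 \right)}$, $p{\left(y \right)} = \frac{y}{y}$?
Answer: $\frac{76125625}{1195223184} \approx 0.063692$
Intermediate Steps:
$p{\left(y \right)} = 1$
$u{\left(X,s \right)} = \frac{1}{6}$
$U = 32$ ($U = 33 - 1 = 32$)
$N = \frac{8725}{34572}$ ($N = \frac{\frac{-20 + \frac{1}{6}}{44 + 23} + 22}{32 + 54} = \frac{- \frac{119}{6 \cdot 67} + 22}{86} = \left(\left(- \frac{119}{6}\right) \frac{1}{67} + 22\right) \frac{1}{86} = \left(- \frac{119}{402} + 22\right) \frac{1}{86} = \frac{8725}{402} \cdot \frac{1}{86} = \frac{8725}{34572} \approx 0.25237$)
$N^{2} = \left(\frac{8725}{34572}\right)^{2} = \frac{76125625}{1195223184}$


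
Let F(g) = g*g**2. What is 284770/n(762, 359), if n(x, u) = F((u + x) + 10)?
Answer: 284770/1446731091 ≈ 0.00019684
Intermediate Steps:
F(g) = g**3
n(x, u) = (10 + u + x)**3 (n(x, u) = ((u + x) + 10)**3 = (10 + u + x)**3)
284770/n(762, 359) = 284770/((10 + 359 + 762)**3) = 284770/(1131**3) = 284770/1446731091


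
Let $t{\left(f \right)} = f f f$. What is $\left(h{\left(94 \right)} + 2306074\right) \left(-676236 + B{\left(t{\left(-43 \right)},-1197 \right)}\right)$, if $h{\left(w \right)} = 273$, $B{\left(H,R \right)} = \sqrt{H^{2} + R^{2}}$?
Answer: $-1559634869892 + 2306347 \sqrt{6322795858} \approx -1.3762 \cdot 10^{12}$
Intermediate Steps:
$t{\left(f \right)} = f^{3}$ ($t{\left(f \right)} = f f^{2} = f^{3}$)
$\left(h{\left(94 \right)} + 2306074\right) \left(-676236 + B{\left(t{\left(-43 \right)},-1197 \right)}\right) = \left(273 + 2306074\right) \left(-676236 + \sqrt{\left(\left(-43\right)^{3}\right)^{2} + \left(-1197\right)^{2}}\right) = 2306347 \left(-676236 + \sqrt{\left(-79507\right)^{2} + 1432809}\right) = 2306347 \left(-676236 + \sqrt{6321363049 + 1432809}\right) = 2306347 \left(-676236 + \sqrt{6322795858}\right) = -1559634869892 + 2306347 \sqrt{6322795858}$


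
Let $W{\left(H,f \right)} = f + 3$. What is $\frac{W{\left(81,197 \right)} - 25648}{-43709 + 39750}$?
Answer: $\frac{25448}{3959} \approx 6.4279$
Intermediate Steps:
$W{\left(H,f \right)} = 3 + f$
$\frac{W{\left(81,197 \right)} - 25648}{-43709 + 39750} = \frac{\left(3 + 197\right) - 25648}{-43709 + 39750} = \frac{200 - 25648}{-3959} = \left(-25448\right) \left(- \frac{1}{3959}\right) = \frac{25448}{3959}$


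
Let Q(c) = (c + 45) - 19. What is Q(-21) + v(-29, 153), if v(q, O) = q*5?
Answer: -140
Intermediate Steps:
Q(c) = 26 + c (Q(c) = (45 + c) - 19 = 26 + c)
v(q, O) = 5*q
Q(-21) + v(-29, 153) = (26 - 21) + 5*(-29) = 5 - 145 = -140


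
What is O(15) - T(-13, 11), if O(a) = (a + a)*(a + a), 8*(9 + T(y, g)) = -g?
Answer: 7283/8 ≈ 910.38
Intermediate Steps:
T(y, g) = -9 - g/8 (T(y, g) = -9 + (-g)/8 = -9 - g/8)
O(a) = 4*a² (O(a) = (2*a)*(2*a) = 4*a²)
O(15) - T(-13, 11) = 4*15² - (-9 - ⅛*11) = 4*225 - (-9 - 11/8) = 900 - 1*(-83/8) = 900 + 83/8 = 7283/8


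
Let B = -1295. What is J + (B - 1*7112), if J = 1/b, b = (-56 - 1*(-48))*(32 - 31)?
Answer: -67257/8 ≈ -8407.1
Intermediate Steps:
b = -8 (b = (-56 + 48)*1 = -8*1 = -8)
J = -⅛ (J = 1/(-8) = -⅛ ≈ -0.12500)
J + (B - 1*7112) = -⅛ + (-1295 - 1*7112) = -⅛ + (-1295 - 7112) = -⅛ - 8407 = -67257/8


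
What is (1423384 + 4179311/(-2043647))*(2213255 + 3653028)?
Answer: 17064373493639826771/2043647 ≈ 8.3500e+12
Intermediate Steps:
(1423384 + 4179311/(-2043647))*(2213255 + 3653028) = (1423384 + 4179311*(-1/2043647))*5866283 = (1423384 - 4179311/2043647)*5866283 = (2908890262137/2043647)*5866283 = 17064373493639826771/2043647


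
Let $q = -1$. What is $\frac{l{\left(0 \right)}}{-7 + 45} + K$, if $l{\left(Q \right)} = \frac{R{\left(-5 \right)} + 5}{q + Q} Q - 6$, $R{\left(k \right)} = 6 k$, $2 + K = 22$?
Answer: $\frac{377}{19} \approx 19.842$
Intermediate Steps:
$K = 20$ ($K = -2 + 22 = 20$)
$l{\left(Q \right)} = -6 - \frac{25 Q}{-1 + Q}$ ($l{\left(Q \right)} = \frac{6 \left(-5\right) + 5}{-1 + Q} Q - 6 = \frac{-30 + 5}{-1 + Q} Q - 6 = - \frac{25}{-1 + Q} Q - 6 = - \frac{25 Q}{-1 + Q} - 6 = -6 - \frac{25 Q}{-1 + Q}$)
$\frac{l{\left(0 \right)}}{-7 + 45} + K = \frac{\frac{1}{-1 + 0} \left(6 - 0\right)}{-7 + 45} + 20 = \frac{\frac{1}{-1} \left(6 + 0\right)}{38} + 20 = \frac{\left(-1\right) 6}{38} + 20 = \frac{1}{38} \left(-6\right) + 20 = - \frac{3}{19} + 20 = \frac{377}{19}$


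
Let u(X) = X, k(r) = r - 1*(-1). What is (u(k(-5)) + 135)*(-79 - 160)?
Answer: -31309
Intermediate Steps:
k(r) = 1 + r (k(r) = r + 1 = 1 + r)
(u(k(-5)) + 135)*(-79 - 160) = ((1 - 5) + 135)*(-79 - 160) = (-4 + 135)*(-239) = 131*(-239) = -31309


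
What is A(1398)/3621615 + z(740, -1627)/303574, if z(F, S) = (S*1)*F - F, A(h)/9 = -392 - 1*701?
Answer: -727669713373/183238025335 ≈ -3.9712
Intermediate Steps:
A(h) = -9837 (A(h) = 9*(-392 - 1*701) = 9*(-392 - 701) = 9*(-1093) = -9837)
z(F, S) = -F + F*S (z(F, S) = S*F - F = F*S - F = -F + F*S)
A(1398)/3621615 + z(740, -1627)/303574 = -9837/3621615 + (740*(-1 - 1627))/303574 = -9837*1/3621615 + (740*(-1628))*(1/303574) = -3279/1207205 - 1204720*1/303574 = -3279/1207205 - 602360/151787 = -727669713373/183238025335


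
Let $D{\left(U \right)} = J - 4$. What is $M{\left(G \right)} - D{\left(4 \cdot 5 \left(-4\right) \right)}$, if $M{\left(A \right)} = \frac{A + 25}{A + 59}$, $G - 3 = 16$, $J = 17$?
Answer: $- \frac{485}{39} \approx -12.436$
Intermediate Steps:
$G = 19$ ($G = 3 + 16 = 19$)
$D{\left(U \right)} = 13$ ($D{\left(U \right)} = 17 - 4 = 13$)
$M{\left(A \right)} = \frac{25 + A}{59 + A}$
$M{\left(G \right)} - D{\left(4 \cdot 5 \left(-4\right) \right)} = \frac{25 + 19}{59 + 19} - 13 = \frac{1}{78} \cdot 44 - 13 = \frac{22}{39} - 13 = - \frac{485}{39}$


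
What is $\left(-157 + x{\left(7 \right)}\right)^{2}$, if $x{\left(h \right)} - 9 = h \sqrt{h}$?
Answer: $22247 - 2072 \sqrt{7} \approx 16765.0$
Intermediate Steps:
$x{\left(h \right)} = 9 + h^{\frac{3}{2}}$ ($x{\left(h \right)} = 9 + h \sqrt{h} = 9 + h^{\frac{3}{2}}$)
$\left(-157 + x{\left(7 \right)}\right)^{2} = \left(-157 + \left(9 + 7^{\frac{3}{2}}\right)\right)^{2} = \left(-157 + \left(9 + 7 \sqrt{7}\right)\right)^{2} = \left(-148 + 7 \sqrt{7}\right)^{2}$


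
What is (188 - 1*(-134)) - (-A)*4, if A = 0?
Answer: 322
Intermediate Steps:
(188 - 1*(-134)) - (-A)*4 = (188 - 1*(-134)) - (-1*0)*4 = (188 + 134) - 0*4 = 322 - 1*0 = 322 + 0 = 322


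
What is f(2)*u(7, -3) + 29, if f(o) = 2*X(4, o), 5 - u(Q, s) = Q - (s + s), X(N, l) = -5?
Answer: 109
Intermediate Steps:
u(Q, s) = 5 - Q + 2*s (u(Q, s) = 5 - (Q - (s + s)) = 5 - (Q - 2*s) = 5 + (-Q + 2*s) = 5 - Q + 2*s)
f(o) = -10 (f(o) = 2*(-5) = -10)
f(2)*u(7, -3) + 29 = -10*(5 - 1*7 + 2*(-3)) + 29 = -10*(5 - 7 - 6) + 29 = -10*(-8) + 29 = 80 + 29 = 109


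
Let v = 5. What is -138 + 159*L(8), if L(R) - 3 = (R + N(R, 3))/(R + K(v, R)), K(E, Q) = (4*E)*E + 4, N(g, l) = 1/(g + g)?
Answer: 627999/1792 ≈ 350.45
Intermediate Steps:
N(g, l) = 1/(2*g)
K(E, Q) = 4 + 4*E² (K(E, Q) = 4*E² + 4 = 4 + 4*E²)
L(R) = 3 + (R + 1/(2*R))/(104 + R) (L(R) = 3 + (R + 1/(2*R))/(R + (4 + 4*5²)) = 3 + (R + 1/(2*R))/(R + (4 + 4*25)) = 3 + (R + 1/(2*R))/(R + (4 + 100)) = 3 + (R + 1/(2*R))/(R + 104) = 3 + (R + 1/(2*R))/(104 + R))
-138 + 159*L(8) = -138 + 159*((½)*(1 + 8*8*(78 + 8))/(8*(104 + 8))) = -138 + 159*((½)*(⅛)*(1 + 8*8*86)/112) = -138 + 159*((½)*(⅛)*(1/112)*(1 + 5504)) = -138 + 159*((½)*(⅛)*(1/112)*5505) = -138 + 159*(5505/1792) = -138 + 875295/1792 = 627999/1792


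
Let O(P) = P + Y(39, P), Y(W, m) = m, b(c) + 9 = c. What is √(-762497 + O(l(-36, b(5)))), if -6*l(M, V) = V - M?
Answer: I*√6862569/3 ≈ 873.22*I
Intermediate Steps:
b(c) = -9 + c
l(M, V) = -V/6 + M/6 (l(M, V) = -(V - M)/6 = -V/6 + M/6)
O(P) = 2*P (O(P) = P + P = 2*P)
√(-762497 + O(l(-36, b(5)))) = √(-762497 + 2*(-(-9 + 5)/6 + (⅙)*(-36))) = √(-762497 + 2*(-⅙*(-4) - 6)) = √(-762497 + 2*(⅔ - 6)) = √(-762497 + 2*(-16/3)) = √(-762497 - 32/3) = √(-2287523/3) = I*√6862569/3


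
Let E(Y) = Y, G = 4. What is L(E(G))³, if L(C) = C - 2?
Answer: 8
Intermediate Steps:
L(C) = -2 + C
L(E(G))³ = (-2 + 4)³ = 2³ = 8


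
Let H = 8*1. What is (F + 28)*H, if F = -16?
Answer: 96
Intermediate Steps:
H = 8
(F + 28)*H = (-16 + 28)*8 = 12*8 = 96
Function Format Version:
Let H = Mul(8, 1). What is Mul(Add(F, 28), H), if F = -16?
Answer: 96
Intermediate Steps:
H = 8
Mul(Add(F, 28), H) = Mul(Add(-16, 28), 8) = Mul(12, 8) = 96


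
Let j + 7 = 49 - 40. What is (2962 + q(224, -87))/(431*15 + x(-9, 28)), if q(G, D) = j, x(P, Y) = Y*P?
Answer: 52/109 ≈ 0.47706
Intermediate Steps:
j = 2 (j = -7 + (49 - 40) = -7 + 9 = 2)
x(P, Y) = P*Y
q(G, D) = 2
(2962 + q(224, -87))/(431*15 + x(-9, 28)) = (2962 + 2)/(431*15 - 9*28) = 2964/(6465 - 252) = 2964/6213 = 2964*(1/6213) = 52/109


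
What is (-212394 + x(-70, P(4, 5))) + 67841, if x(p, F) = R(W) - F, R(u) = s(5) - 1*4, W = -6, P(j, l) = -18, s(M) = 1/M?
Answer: -722694/5 ≈ -1.4454e+5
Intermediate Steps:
R(u) = -19/5 (R(u) = 1/5 - 1*4 = 1/5 - 4 = -19/5)
x(p, F) = -19/5 - F
(-212394 + x(-70, P(4, 5))) + 67841 = (-212394 + (-19/5 - 1*(-18))) + 67841 = (-212394 + (-19/5 + 18)) + 67841 = (-212394 + 71/5) + 67841 = -1061899/5 + 67841 = -722694/5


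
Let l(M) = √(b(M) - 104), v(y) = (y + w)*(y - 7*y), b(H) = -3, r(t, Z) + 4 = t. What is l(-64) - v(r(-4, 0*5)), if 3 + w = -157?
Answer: 8064 + I*√107 ≈ 8064.0 + 10.344*I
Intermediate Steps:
w = -160 (w = -3 - 157 = -160)
r(t, Z) = -4 + t
v(y) = -6*y*(-160 + y) (v(y) = (y - 160)*(y - 7*y) = (-160 + y)*(-6*y) = -6*y*(-160 + y))
l(M) = I*√107 (l(M) = √(-3 - 104) = √(-107) = I*√107)
l(-64) - v(r(-4, 0*5)) = I*√107 - 6*(-4 - 4)*(160 - (-4 - 4)) = I*√107 - 6*(-8)*(160 - 1*(-8)) = I*√107 - 6*(-8)*(160 + 8) = I*√107 - 6*(-8)*168 = I*√107 - 1*(-8064) = I*√107 + 8064 = 8064 + I*√107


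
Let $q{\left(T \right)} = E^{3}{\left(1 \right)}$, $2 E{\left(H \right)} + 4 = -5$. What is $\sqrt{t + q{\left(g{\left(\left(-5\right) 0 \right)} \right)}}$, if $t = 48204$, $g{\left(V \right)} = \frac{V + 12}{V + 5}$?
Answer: $\frac{3 \sqrt{85534}}{4} \approx 219.35$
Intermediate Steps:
$E{\left(H \right)} = - \frac{9}{2}$ ($E{\left(H \right)} = -2 + \frac{1}{2} \left(-5\right) = -2 - \frac{5}{2} = - \frac{9}{2}$)
$g{\left(V \right)} = \frac{12 + V}{5 + V}$
$q{\left(T \right)} = - \frac{729}{8}$ ($q{\left(T \right)} = \left(- \frac{9}{2}\right)^{3} = - \frac{729}{8}$)
$\sqrt{t + q{\left(g{\left(\left(-5\right) 0 \right)} \right)}} = \sqrt{48204 - \frac{729}{8}} = \sqrt{\frac{384903}{8}} = \frac{3 \sqrt{85534}}{4}$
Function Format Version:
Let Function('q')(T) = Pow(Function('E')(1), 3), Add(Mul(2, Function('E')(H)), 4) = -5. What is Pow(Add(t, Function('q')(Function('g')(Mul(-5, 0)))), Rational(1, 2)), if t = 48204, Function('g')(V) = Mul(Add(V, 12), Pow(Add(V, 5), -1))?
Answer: Mul(Rational(3, 4), Pow(85534, Rational(1, 2))) ≈ 219.35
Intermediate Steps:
Function('E')(H) = Rational(-9, 2) (Function('E')(H) = Add(-2, Mul(Rational(1, 2), -5)) = Add(-2, Rational(-5, 2)) = Rational(-9, 2))
Function('g')(V) = Mul(Pow(Add(5, V), -1), Add(12, V)) (Function('g')(V) = Mul(Add(12, V), Pow(Add(5, V), -1)) = Mul(Pow(Add(5, V), -1), Add(12, V)))
Function('q')(T) = Rational(-729, 8) (Function('q')(T) = Pow(Rational(-9, 2), 3) = Rational(-729, 8))
Pow(Add(t, Function('q')(Function('g')(Mul(-5, 0)))), Rational(1, 2)) = Pow(Add(48204, Rational(-729, 8)), Rational(1, 2)) = Pow(Rational(384903, 8), Rational(1, 2)) = Mul(Rational(3, 4), Pow(85534, Rational(1, 2)))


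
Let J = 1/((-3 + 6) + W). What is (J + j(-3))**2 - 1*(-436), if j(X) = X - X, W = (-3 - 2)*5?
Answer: 211025/484 ≈ 436.00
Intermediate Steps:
W = -25 (W = -5*5 = -25)
j(X) = 0
J = -1/22 (J = 1/((-3 + 6) - 25) = 1/(3 - 25) = 1/(-22) = -1/22 ≈ -0.045455)
(J + j(-3))**2 - 1*(-436) = (-1/22 + 0)**2 - 1*(-436) = (-1/22)**2 + 436 = 1/484 + 436 = 211025/484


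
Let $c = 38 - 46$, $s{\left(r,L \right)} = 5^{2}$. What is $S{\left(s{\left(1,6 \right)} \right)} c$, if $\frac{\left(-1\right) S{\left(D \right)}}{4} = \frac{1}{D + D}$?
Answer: $\frac{16}{25} \approx 0.64$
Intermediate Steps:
$s{\left(r,L \right)} = 25$
$S{\left(D \right)} = - \frac{2}{D}$ ($S{\left(D \right)} = - \frac{4}{D + D} = - \frac{4}{2 D} = - 4 \frac{1}{2 D} = - \frac{2}{D}$)
$c = -8$ ($c = 38 - 46 = -8$)
$S{\left(s{\left(1,6 \right)} \right)} c = - \frac{2}{25} \left(-8\right) = \left(-2\right) \frac{1}{25} \left(-8\right) = \left(- \frac{2}{25}\right) \left(-8\right) = \frac{16}{25}$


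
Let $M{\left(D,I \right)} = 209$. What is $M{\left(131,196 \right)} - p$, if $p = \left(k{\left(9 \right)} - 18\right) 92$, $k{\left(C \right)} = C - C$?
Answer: $1865$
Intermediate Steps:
$k{\left(C \right)} = 0$
$p = -1656$ ($p = \left(0 - 18\right) 92 = \left(-18\right) 92 = -1656$)
$M{\left(131,196 \right)} - p = 209 - -1656 = 209 + 1656 = 1865$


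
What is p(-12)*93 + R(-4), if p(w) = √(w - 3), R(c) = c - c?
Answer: 93*I*√15 ≈ 360.19*I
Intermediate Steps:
R(c) = 0
p(w) = √(-3 + w)
p(-12)*93 + R(-4) = √(-3 - 12)*93 + 0 = √(-15)*93 + 0 = (I*√15)*93 + 0 = 93*I*√15 + 0 = 93*I*√15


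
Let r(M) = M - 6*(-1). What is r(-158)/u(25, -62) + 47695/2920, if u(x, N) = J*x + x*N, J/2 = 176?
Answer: 34534491/2117000 ≈ 16.313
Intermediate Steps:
J = 352 (J = 2*176 = 352)
u(x, N) = 352*x + N*x (u(x, N) = 352*x + x*N = 352*x + N*x)
r(M) = 6 + M (r(M) = M + 6 = 6 + M)
r(-158)/u(25, -62) + 47695/2920 = (6 - 158)/((25*(352 - 62))) + 47695/2920 = -152/(25*290) + 47695*(1/2920) = -152/7250 + 9539/584 = -152*1/7250 + 9539/584 = -76/3625 + 9539/584 = 34534491/2117000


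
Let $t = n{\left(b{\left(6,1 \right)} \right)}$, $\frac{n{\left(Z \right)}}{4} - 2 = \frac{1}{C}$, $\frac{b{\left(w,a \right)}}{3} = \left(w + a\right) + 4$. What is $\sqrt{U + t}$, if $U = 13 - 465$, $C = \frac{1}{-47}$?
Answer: $2 i \sqrt{158} \approx 25.14 i$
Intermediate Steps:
$C = - \frac{1}{47} \approx -0.021277$
$b{\left(w,a \right)} = 12 + 3 a + 3 w$ ($b{\left(w,a \right)} = 3 \left(\left(w + a\right) + 4\right) = 3 \left(\left(a + w\right) + 4\right) = 3 \left(4 + a + w\right) = 12 + 3 a + 3 w$)
$U = -452$ ($U = 13 - 465 = -452$)
$n{\left(Z \right)} = -180$ ($n{\left(Z \right)} = 8 + \frac{4}{- \frac{1}{47}} = 8 + 4 \left(-47\right) = 8 - 188 = -180$)
$t = -180$
$\sqrt{U + t} = \sqrt{-452 - 180} = \sqrt{-632} = 2 i \sqrt{158}$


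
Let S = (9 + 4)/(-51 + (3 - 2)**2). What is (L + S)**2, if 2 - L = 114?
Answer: 31505769/2500 ≈ 12602.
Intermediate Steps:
L = -112 (L = 2 - 1*114 = 2 - 114 = -112)
S = -13/50 (S = 13/(-51 + 1**2) = 13/(-51 + 1) = 13/(-50) = 13*(-1/50) = -13/50 ≈ -0.26000)
(L + S)**2 = (-112 - 13/50)**2 = (-5613/50)**2 = 31505769/2500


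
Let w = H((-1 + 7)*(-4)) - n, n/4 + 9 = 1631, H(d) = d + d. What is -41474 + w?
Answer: -48010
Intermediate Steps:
H(d) = 2*d
n = 6488 (n = -36 + 4*1631 = -36 + 6524 = 6488)
w = -6536 (w = 2*((-1 + 7)*(-4)) - 1*6488 = 2*(6*(-4)) - 6488 = 2*(-24) - 6488 = -48 - 6488 = -6536)
-41474 + w = -41474 - 6536 = -48010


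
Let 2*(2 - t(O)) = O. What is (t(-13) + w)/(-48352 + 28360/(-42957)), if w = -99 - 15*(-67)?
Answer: -78568353/4154170448 ≈ -0.018913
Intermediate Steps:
t(O) = 2 - O/2
w = 906 (w = -99 + 1005 = 906)
(t(-13) + w)/(-48352 + 28360/(-42957)) = ((2 - ½*(-13)) + 906)/(-48352 + 28360/(-42957)) = ((2 + 13/2) + 906)/(-48352 + 28360*(-1/42957)) = (17/2 + 906)/(-48352 - 28360/42957) = 1829/(2*(-2077085224/42957)) = (1829/2)*(-42957/2077085224) = -78568353/4154170448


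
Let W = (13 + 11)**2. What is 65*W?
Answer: 37440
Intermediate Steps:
W = 576 (W = 24**2 = 576)
65*W = 65*576 = 37440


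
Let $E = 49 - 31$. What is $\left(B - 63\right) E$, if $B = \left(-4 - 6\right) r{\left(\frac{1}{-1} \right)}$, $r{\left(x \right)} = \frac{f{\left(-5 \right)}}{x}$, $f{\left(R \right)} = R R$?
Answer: $3366$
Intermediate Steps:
$f{\left(R \right)} = R^{2}$
$r{\left(x \right)} = \frac{25}{x}$ ($r{\left(x \right)} = \frac{\left(-5\right)^{2}}{x} = \frac{25}{x}$)
$B = 250$ ($B = \left(-4 - 6\right) \frac{25}{\frac{1}{-1}} = - 10 \frac{25}{-1} = - 10 \cdot 25 \left(-1\right) = \left(-10\right) \left(-25\right) = 250$)
$E = 18$
$\left(B - 63\right) E = \left(250 - 63\right) 18 = 187 \cdot 18 = 3366$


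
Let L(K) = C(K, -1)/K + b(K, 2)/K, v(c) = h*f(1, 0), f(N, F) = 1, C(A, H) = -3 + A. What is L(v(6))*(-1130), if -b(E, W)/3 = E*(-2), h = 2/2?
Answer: -4520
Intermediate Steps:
h = 1 (h = 2*(½) = 1)
b(E, W) = 6*E (b(E, W) = -3*E*(-2) = -(-6)*E = 6*E)
v(c) = 1 (v(c) = 1*1 = 1)
L(K) = 6 + (-3 + K)/K (L(K) = (-3 + K)/K + (6*K)/K = (-3 + K)/K + 6 = 6 + (-3 + K)/K)
L(v(6))*(-1130) = (7 - 3/1)*(-1130) = (7 - 3*1)*(-1130) = (7 - 3)*(-1130) = 4*(-1130) = -4520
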